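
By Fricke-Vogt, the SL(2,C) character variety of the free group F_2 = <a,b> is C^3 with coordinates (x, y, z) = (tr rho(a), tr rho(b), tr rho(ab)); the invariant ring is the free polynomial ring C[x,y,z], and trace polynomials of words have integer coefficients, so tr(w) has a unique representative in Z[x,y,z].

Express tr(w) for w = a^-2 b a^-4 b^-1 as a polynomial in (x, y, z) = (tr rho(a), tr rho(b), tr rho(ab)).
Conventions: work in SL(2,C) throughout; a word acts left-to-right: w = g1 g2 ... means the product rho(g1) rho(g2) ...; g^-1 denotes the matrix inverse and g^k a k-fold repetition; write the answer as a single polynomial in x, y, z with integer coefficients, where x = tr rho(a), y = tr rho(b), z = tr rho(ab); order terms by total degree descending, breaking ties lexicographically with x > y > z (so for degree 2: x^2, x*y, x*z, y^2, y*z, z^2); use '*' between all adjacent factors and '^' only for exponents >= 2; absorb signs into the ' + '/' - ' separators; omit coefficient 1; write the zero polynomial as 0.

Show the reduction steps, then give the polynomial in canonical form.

tr(b a^-1) = tr(b) * tr(a) - tr(b a) = x*y - z
apply: tr(a^-1 b a^-1) = tr(b a^-1) * tr(a) - tr(b) = x^2*y - x*z - y
use: tr(a^-1 b a^-2) = tr(a^-1 b a^-1) * tr(a) - tr(a^-1 b) = x^3*y - x^2*z - 2*x*y + z
tr(a^-2 b a^-2) = tr(a^-1 b a^-2) * tr(a) - tr(a^-1 b a^-1) = x^4*y - x^3*z - 3*x^2*y + 2*x*z + y
tr(a^-2 b a^-3) = tr(a^-2 b a^-2) * tr(a) - tr(a^-2 b a^-1) = x^5*y - x^4*z - 4*x^3*y + 3*x^2*z + 3*x*y - z
tr(b^2) = tr(b) * tr(b) - tr(1) = y^2 - 2
tr(b^2 a) = tr(b) * tr(a b) - tr(a) = y*z - x
tr(b a^-1 b) = tr(b^2) * tr(a) - tr(b^2 a) = x*y^2 - y*z - x
tr(b a b a) = tr(a b) * tr(a b) - tr(1) = z^2 - 2
tr(b a^-1 b a) = tr(b a b) * tr(a) - tr(b a b a) = x*y*z - x^2 - z^2 + 2
apply: tr(b a^-1 b a^-1) = tr(b a^-1 b) * tr(a) - tr(b a^-1 b a) = x^2*y^2 - 2*x*y*z + z^2 - 2
use: tr(a^-1 b a^-2 b) = tr(b a^-1 b a^-1) * tr(a) - tr(b a^-1 b) = x^3*y^2 - 2*x^2*y*z - x*y^2 + x*z^2 + y*z - x
use: tr(b a^-2 b) = tr(a^-1 b^2) * tr(a) - tr(a^-1 b^2 a) = x^2*y^2 - x*y*z - x^2 - y^2 + 2
apply: tr(a^-1 b a^-2 b a^-1) = tr(a^-1 b a^-2 b) * tr(a) - tr(a^-1 b a^-2 b a) = x^4*y^2 - 2*x^3*y*z - 2*x^2*y^2 + x^2*z^2 + 2*x*y*z + y^2 - 2
tr(a^-2 b a^-3 b) = tr(a^-1 b a^-2 b a^-1) * tr(a) - tr(a^-1 b a^-2 b) = x^5*y^2 - 2*x^4*y*z - 3*x^3*y^2 + x^3*z^2 + 4*x^2*y*z + 2*x*y^2 - x*z^2 - y*z - x
apply: tr(a^-1 b^-1 a^-2 b a^-2) = tr(a^-2 b a^-3) * tr(b) - tr(a^-2 b a^-3 b) = x^4*y*z - x^3*y^2 - x^3*z^2 - x^2*y*z + x*y^2 + x*z^2 + x
use: tr(a b a) = tr(a) * tr(b a) - tr(b) = x*z - y
use: tr(b^-1 a b a) = tr(a b a) * tr(b) - tr(a b a b) = x*y*z - y^2 - z^2 + 2
apply: tr(b a^-1 b^-1 a) = tr(b^-1 a b) * tr(a) - tr(b^-1 a b a) = -x*y*z + x^2 + y^2 + z^2 - 2
apply: tr(b a^-1 b^-1 a^-1) = tr(b a^-1 b^-1) * tr(a) - tr(b a^-1 b^-1 a) = x*y*z - y^2 - z^2 + 2
apply: tr(b^-1 a^-2 b a^-1) = tr(b a^-1 b^-1 a^-1) * tr(a) - tr(b a^-1 b^-1) = x^2*y*z - x*y^2 - x*z^2 + x
tr(a^-2) = tr(a^-1) * tr(a) - tr(1) = x^2 - 2
tr(a^-1 b^-1 a^-2 b a^-1) = tr(b^-1 a^-2 b a^-1) * tr(a) - tr(b^-1 a^-2 b) = x^3*y*z - x^2*y^2 - x^2*z^2 + 2
apply: tr(a^-2 b a^-4 b^-1) = tr(a^-1 b^-1 a^-2 b a^-2) * tr(a) - tr(a^-1 b^-1 a^-2 b a^-1) = x^5*y*z - x^4*y^2 - x^4*z^2 - 2*x^3*y*z + 2*x^2*y^2 + 2*x^2*z^2 + x^2 - 2

x^5*y*z - x^4*y^2 - x^4*z^2 - 2*x^3*y*z + 2*x^2*y^2 + 2*x^2*z^2 + x^2 - 2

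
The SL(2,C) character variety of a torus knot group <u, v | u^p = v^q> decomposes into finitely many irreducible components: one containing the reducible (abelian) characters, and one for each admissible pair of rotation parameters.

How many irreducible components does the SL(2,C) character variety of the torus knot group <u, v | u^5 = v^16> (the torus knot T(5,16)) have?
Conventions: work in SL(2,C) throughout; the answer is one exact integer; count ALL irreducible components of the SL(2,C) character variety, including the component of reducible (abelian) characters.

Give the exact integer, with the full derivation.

Gamma = < u, v | u^5 = v^16 > (torus knot T(5,16)); the central element u^5 = v^16 acts as +I or -I in any irreducible SL(2,C) representation.
On an irreducible component, tr(u) is locked at 2*cos(pi*alpha/5) for some alpha in 1..4, and tr(v) at 2*cos(pi*beta/16) for some beta in 1..15.
Consistency of u^5 = (-1)^alpha I with v^16 = (-1)^beta I forces alpha = beta (mod 2).
Counting: 2 odd alphas x 8 odd betas + 2 even alphas x 7 even betas = 16 + 14 = 30.
That is 30 components of irreducible characters, and with the reducible (abelian) component the total is 31.

31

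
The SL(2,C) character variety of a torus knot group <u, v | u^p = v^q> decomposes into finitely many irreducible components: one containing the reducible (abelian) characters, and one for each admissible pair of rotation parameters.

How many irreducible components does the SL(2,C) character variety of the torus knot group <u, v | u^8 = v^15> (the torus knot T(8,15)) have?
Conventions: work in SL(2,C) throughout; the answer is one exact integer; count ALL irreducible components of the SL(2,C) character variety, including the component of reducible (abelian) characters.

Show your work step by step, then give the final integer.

50

For T(8,15): irreducibility forces the central element u^8 = v^15 to one of +I, -I.
So on each irreducible component the traces are pinned: tr(u) = 2*cos(pi*alpha/8) with 1 <= alpha <= 7, tr(v) = 2*cos(pi*beta/15) with 1 <= beta <= 14.
u^8 = (-1)^alpha I and v^15 = (-1)^beta I must agree, so alpha and beta have equal parity.
Enumerate parity-matched pairs: 4*7 odd-odd plus 3*7 even-even gives 49.
Total: 49 irreducible-character components + 1 reducible (abelian) component = 50.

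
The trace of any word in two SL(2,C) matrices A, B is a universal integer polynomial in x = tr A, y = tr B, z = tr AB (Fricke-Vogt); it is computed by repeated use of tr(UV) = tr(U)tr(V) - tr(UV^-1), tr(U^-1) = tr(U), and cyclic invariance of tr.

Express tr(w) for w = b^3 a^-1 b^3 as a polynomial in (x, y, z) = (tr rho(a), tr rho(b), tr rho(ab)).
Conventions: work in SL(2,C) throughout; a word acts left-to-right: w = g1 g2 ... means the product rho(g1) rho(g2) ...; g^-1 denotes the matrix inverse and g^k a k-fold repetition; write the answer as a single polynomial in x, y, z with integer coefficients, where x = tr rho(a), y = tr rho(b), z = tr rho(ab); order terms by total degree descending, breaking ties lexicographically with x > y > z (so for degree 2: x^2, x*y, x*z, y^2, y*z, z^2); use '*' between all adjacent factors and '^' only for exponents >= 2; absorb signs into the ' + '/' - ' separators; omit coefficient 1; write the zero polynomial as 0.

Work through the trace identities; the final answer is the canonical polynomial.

trace(b^2) = trace(b) trace(b) - trace(1) = y^2 - 2
trace(b^3) = trace(b) trace(b^2) - trace(b) = y^3 - 3*y
trace(b^4) = trace(b) trace(b^3) - trace(b^2) = y^4 - 4*y^2 + 2
trace(b^5) = trace(b) trace(b^4) - trace(b^3) = y^5 - 5*y^3 + 5*y
trace(b^6) = trace(b) trace(b^5) - trace(b^4) = y^6 - 6*y^4 + 9*y^2 - 2
trace(a b^2) = trace(b) trace(a b) - trace(a) = y*z - x
trace(b a b^2) = trace(b) trace(a b^2) - trace(a b) = y^2*z - x*y - z
trace(b^2 a b^2) = trace(b) trace(b a b^2) - trace(b a b) = y^3*z - x*y^2 - 2*y*z + x
trace(b^4 a b) = trace(b) trace(b^2 a b^2) - trace(b^2 a b) = y^4*z - x*y^3 - 3*y^2*z + 2*x*y + z
trace(b^6 a) = trace(b) trace(b^4 a b) - trace(b^4 a) = y^5*z - x*y^4 - 4*y^3*z + 3*x*y^2 + 3*y*z - x
trace(b^3 a^-1 b^3) = trace(b^6) trace(a) - trace(b^6 a) = x*y^6 - y^5*z - 5*x*y^4 + 4*y^3*z + 6*x*y^2 - 3*y*z - x

x*y^6 - y^5*z - 5*x*y^4 + 4*y^3*z + 6*x*y^2 - 3*y*z - x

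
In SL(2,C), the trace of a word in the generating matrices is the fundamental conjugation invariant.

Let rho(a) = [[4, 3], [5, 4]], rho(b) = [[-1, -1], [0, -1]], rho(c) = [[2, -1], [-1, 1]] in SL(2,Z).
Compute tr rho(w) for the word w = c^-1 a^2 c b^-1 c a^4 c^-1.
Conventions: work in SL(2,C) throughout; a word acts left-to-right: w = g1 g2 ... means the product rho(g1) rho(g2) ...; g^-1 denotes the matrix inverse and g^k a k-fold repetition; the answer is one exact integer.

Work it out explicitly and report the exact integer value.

rho(c^-1) = [[1, 1], [1, 2]]
... * rho(a) = [[4, 3], [5, 4]]  ->  [[9, 7], [14, 11]]
... * rho(a) = [[4, 3], [5, 4]]  ->  [[71, 55], [111, 86]]
... * rho(c) = [[2, -1], [-1, 1]]  ->  [[87, -16], [136, -25]]
... * rho(b^-1) = [[-1, 1], [0, -1]]  ->  [[-87, 103], [-136, 161]]
... * rho(c) = [[2, -1], [-1, 1]]  ->  [[-277, 190], [-433, 297]]
... * rho(a) = [[4, 3], [5, 4]]  ->  [[-158, -71], [-247, -111]]
... * rho(a) = [[4, 3], [5, 4]]  ->  [[-987, -758], [-1543, -1185]]
... * rho(a) = [[4, 3], [5, 4]]  ->  [[-7738, -5993], [-12097, -9369]]
... * rho(a) = [[4, 3], [5, 4]]  ->  [[-60917, -47186], [-95233, -73767]]
... * rho(c^-1) = [[1, 1], [1, 2]]  ->  [[-108103, -155289], [-169000, -242767]]
tr = -108103 + -242767 = -350870

-350870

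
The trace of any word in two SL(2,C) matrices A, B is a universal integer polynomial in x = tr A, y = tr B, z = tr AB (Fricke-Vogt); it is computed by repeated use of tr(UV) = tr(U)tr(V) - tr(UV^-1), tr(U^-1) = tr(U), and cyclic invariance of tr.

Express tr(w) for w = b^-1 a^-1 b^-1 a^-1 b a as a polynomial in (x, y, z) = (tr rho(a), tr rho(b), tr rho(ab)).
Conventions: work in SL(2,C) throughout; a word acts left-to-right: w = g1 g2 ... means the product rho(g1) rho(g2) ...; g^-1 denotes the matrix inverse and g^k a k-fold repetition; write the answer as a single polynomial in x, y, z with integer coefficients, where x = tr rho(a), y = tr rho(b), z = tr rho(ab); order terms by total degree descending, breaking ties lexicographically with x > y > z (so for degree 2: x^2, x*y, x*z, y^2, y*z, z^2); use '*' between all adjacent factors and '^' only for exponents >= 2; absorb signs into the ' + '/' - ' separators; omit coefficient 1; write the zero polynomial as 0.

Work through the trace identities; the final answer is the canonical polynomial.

trace(b^-1) = trace(b) = y
trace(a b a) = trace(a) * trace(b a) - trace(b) = x*z - y
trace(a b a b) = trace(a b) * trace(a b) - trace(1) = z^2 - 2
trace(b^-1 a b a) = trace(a b a) * trace(b) - trace(a b a b) = x*y*z - y^2 - z^2 + 2
trace(b^-1 a b a b^-1) = trace(b^-1 a b a) * trace(b) - trace(b^-1 a b a b) = x*y^2*z - y^3 - y*z^2 - x*z + 3*y
trace(a b a^2) = trace(a) * trace(b a^2) - trace(b a) = x^2*z - x*y - z
trace(b a b) = trace(b) * trace(a b) - trace(a) = y*z - x
trace(a b a^2 b) = trace(a) * trace(b a b a) - trace(b a b) = x*z^2 - y*z - x
trace(a b^-1 a b a) = trace(a b a^2) * trace(b) - trace(a b a^2 b) = x^2*y*z - x*y^2 - x*z^2 + x
trace(a b a b a b) = trace(b a) * trace(b a b a) - trace(b^-1 a^-1) = z^3 - 3*z
trace(a b^-1 a b a b) = trace(a b a b a) * trace(b) - trace(a b a b a b) = x*y*z^2 - y^2*z - z^3 - x*y + 3*z
trace(b^-1 a b a b^-1 a) = trace(a b^-1 a b a) * trace(b) - trace(a b^-1 a b a b) = x^2*y^2*z - x*y^3 - 2*x*y*z^2 + y^2*z + z^3 + 2*x*y - 3*z
trace(b a b^-1 a^-1 b^-1 a) = trace(b^-1 a b a b^-1) * trace(a) - trace(b^-1 a b a b^-1 a) = x*y*z^2 - x^2*z - y^2*z - z^3 + x*y + 3*z
trace(b^-1 a^-1 b^-1 a^-1 b a) = trace(b a b^-1 a^-1 b^-1) * trace(a) - trace(b a b^-1 a^-1 b^-1 a) = -x*y*z^2 + x^2*z + y^2*z + z^3 - 3*z

-x*y*z^2 + x^2*z + y^2*z + z^3 - 3*z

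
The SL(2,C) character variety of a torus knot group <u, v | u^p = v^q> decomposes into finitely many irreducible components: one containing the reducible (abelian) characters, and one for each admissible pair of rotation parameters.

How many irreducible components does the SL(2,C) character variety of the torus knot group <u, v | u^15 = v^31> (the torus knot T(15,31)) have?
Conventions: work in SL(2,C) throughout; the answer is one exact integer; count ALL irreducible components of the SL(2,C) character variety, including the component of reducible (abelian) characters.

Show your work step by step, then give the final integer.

For T(15,31): irreducibility forces the central element u^15 = v^31 to one of +I, -I.
On an irreducible component, tr(u) is locked at 2*cos(pi*alpha/15) for some alpha in 1..14, and tr(v) at 2*cos(pi*beta/31) for some beta in 1..30.
u^15 = (-1)^alpha I and v^31 = (-1)^beta I must agree, so alpha and beta have equal parity.
Counting: 7 odd alphas x 15 odd betas + 7 even alphas x 15 even betas = 105 + 105 = 210.
Total: 210 irreducible-character components + 1 reducible (abelian) component = 211.

211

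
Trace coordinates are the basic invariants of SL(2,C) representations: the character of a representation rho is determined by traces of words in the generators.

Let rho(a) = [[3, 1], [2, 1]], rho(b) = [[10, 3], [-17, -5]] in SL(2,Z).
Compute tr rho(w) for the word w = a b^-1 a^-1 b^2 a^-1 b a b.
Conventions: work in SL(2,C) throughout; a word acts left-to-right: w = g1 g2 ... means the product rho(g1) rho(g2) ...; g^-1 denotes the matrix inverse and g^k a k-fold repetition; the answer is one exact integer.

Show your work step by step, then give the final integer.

-16998

rho(a) = [[3, 1], [2, 1]]
... * rho(b^-1) = [[-5, -3], [17, 10]]  ->  [[2, 1], [7, 4]]
... * rho(a^-1) = [[1, -1], [-2, 3]]  ->  [[0, 1], [-1, 5]]
... * rho(b) = [[10, 3], [-17, -5]]  ->  [[-17, -5], [-95, -28]]
... * rho(b) = [[10, 3], [-17, -5]]  ->  [[-85, -26], [-474, -145]]
... * rho(a^-1) = [[1, -1], [-2, 3]]  ->  [[-33, 7], [-184, 39]]
... * rho(b) = [[10, 3], [-17, -5]]  ->  [[-449, -134], [-2503, -747]]
... * rho(a) = [[3, 1], [2, 1]]  ->  [[-1615, -583], [-9003, -3250]]
... * rho(b) = [[10, 3], [-17, -5]]  ->  [[-6239, -1930], [-34780, -10759]]
tr = -6239 + -10759 = -16998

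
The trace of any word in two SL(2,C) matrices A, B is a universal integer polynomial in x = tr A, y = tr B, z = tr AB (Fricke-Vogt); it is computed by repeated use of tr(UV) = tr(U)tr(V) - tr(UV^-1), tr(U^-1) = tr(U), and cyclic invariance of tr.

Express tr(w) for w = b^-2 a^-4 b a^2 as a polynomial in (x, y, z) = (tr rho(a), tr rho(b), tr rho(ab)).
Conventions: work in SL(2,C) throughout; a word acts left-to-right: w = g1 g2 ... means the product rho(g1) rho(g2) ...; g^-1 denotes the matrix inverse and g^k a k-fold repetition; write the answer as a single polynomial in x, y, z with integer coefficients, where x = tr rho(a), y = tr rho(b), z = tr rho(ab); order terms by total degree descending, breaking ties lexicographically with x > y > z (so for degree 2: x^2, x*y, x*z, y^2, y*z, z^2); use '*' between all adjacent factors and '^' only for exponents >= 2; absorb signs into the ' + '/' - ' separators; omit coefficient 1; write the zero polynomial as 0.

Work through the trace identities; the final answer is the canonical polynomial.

tr(a^2) = tr(a) * tr(a) - tr(1) = x^2 - 2
tr(b a^2) = tr(a) * tr(b a) - tr(b) = x*z - y
tr(a b a^2) = tr(a) * tr(b a^2) - tr(b a) = x^2*z - x*y - z
tr(b a b a) = tr(b a) * tr(b a) - tr(1)   [split at repeated b] = z^2 - 2
tr(b a b) = tr(b) * tr(a b) - tr(a) = y*z - x
tr(a b a^2 b) = tr(a) * tr(b a b a) - tr(b a b) = x*z^2 - y*z - x
tr(b a^2 b^-1 a) = tr(a b a^2) * tr(b) - tr(a b a^2 b) = x^2*y*z - x*y^2 - x*z^2 + x
tr(b a^2 b^-1 a^-1) = tr(b a^2 b^-1) * tr(a) - tr(b a^2 b^-1 a) = -x^2*y*z + x^3 + x*y^2 + x*z^2 - 3*x
tr(a^-2 b a^2 b^-1) = tr(b a^2 b^-1 a^-1) * tr(a) - tr(b a^2 b^-1) = -x^3*y*z + x^4 + x^2*y^2 + x^2*z^2 - 4*x^2 + 2
tr(a^-3 b a^2 b^-1) = tr(a^-2 b a^2 b^-1) * tr(a) - tr(a^-2 b a^2 b^-1 a) = -x^4*y*z + x^5 + x^3*y^2 + x^3*z^2 + x^2*y*z - 5*x^3 - x*y^2 - x*z^2 + 5*x
tr(b^-1 a^-4 b a^2) = tr(a^-3 b a^2 b^-1) * tr(a) - tr(a^-3 b a^2 b^-1 a) = -x^5*y*z + x^6 + x^4*y^2 + x^4*z^2 + 2*x^3*y*z - 6*x^4 - 2*x^2*y^2 - 2*x^2*z^2 + 9*x^2 - 2
tr(b a^-1) = tr(b) * tr(a) - tr(b a) = x*y - z
tr(a^-2 b) = tr(b a^-1) * tr(a) - tr(b) = x^2*y - x*z - y
tr(b^-2 a^-4 b a^2) = tr(b^-1 a^-4 b a^2) * tr(b) - tr(b^-1 a^-4 b a^2 b) = -x^5*y^2*z + x^6*y + x^4*y^3 + x^4*y*z^2 + 2*x^3*y^2*z - 6*x^4*y - 2*x^2*y^3 - 2*x^2*y*z^2 + 8*x^2*y + x*z - y

-x^5*y^2*z + x^6*y + x^4*y^3 + x^4*y*z^2 + 2*x^3*y^2*z - 6*x^4*y - 2*x^2*y^3 - 2*x^2*y*z^2 + 8*x^2*y + x*z - y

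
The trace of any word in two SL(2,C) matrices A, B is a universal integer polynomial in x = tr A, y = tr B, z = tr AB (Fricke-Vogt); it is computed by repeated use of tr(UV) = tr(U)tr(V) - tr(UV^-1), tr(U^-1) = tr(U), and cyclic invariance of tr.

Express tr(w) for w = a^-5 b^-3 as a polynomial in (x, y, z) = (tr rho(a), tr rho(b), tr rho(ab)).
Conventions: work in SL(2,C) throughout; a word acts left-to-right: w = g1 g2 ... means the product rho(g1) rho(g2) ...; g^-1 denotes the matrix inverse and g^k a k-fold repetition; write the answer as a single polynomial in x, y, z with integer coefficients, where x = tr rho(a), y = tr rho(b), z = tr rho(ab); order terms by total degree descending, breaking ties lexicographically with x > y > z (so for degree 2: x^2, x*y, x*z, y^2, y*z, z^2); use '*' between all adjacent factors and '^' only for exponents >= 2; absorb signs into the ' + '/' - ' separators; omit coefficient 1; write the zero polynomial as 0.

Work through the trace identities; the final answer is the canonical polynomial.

apply: trace(a^-1) = trace(a) = x
trace(a^-1 b) = trace(b)*trace(a) - trace(b a) = x*y - z
trace(a^-1 b^-1) = trace(a^-1)*trace(b) - trace(a^-1 b) = z
apply: trace(a^-2 b^-1) = trace(a^-1 b^-1)*trace(a) - trace(a^-1 b^-1 a) = x*z - y
trace(b^-1 a^-3) = trace(a^-2 b^-1)*trace(a) - trace(a^-2 b^-1 a) = x^2*z - x*y - z
use: trace(a^-2) = trace(a^-1)*trace(a) - trace(1) = x^2 - 2
use: trace(a^-3) = trace(a^-2)*trace(a) - trace(a^-1) = x^3 - 3*x
use: trace(a^-2 b^-2 a^-1) = trace(b^-1 a^-3)*trace(b) - trace(b^-1 a^-3 b) = x^2*y*z - x^3 - x*y^2 - y*z + 3*x
trace(b^-2 a^-1) = trace(b^-1 a^-1)*trace(b) - trace(b^-1 a^-1 b) = y*z - x
apply: trace(b^-2) = trace(b^-1)*trace(b) - trace(1) = y^2 - 2
trace(a^-2 b^-2) = trace(b^-2 a^-1)*trace(a) - trace(b^-2) = x*y*z - x^2 - y^2 + 2
trace(a^-4 b^-2) = trace(a^-2 b^-2 a^-1)*trace(a) - trace(a^-2 b^-2) = x^3*y*z - x^4 - x^2*y^2 - 2*x*y*z + 4*x^2 + y^2 - 2
trace(b^-2 a^-5) = trace(a^-4 b^-2)*trace(a) - trace(a^-4 b^-2 a) = x^4*y*z - x^5 - x^3*y^2 - 3*x^2*y*z + 5*x^3 + 2*x*y^2 + y*z - 5*x
trace(a^-4) = trace(a^-3)*trace(a) - trace(a^-2) = x^4 - 4*x^2 + 2
trace(b a^-2) = trace(b a^-1)*trace(a) - trace(b) = x^2*y - x*z - y
trace(b a^-3) = trace(b a^-2)*trace(a) - trace(b a^-1) = x^3*y - x^2*z - 2*x*y + z
apply: trace(a^-4 b) = trace(b a^-3)*trace(a) - trace(b a^-2) = x^4*y - x^3*z - 3*x^2*y + 2*x*z + y
trace(a^-1 b^-1 a^-3) = trace(a^-4)*trace(b) - trace(a^-4 b) = x^3*z - x^2*y - 2*x*z + y
trace(b^-1 a^-5) = trace(a^-1 b^-1 a^-3)*trace(a) - trace(a^-1 b^-1 a^-2) = x^4*z - x^3*y - 3*x^2*z + 2*x*y + z
trace(a^-5 b^-3) = trace(b^-2 a^-5)*trace(b) - trace(b^-2 a^-5 b) = x^4*y^2*z - x^5*y - x^3*y^3 - x^4*z - 3*x^2*y^2*z + 6*x^3*y + 2*x*y^3 + 3*x^2*z + y^2*z - 7*x*y - z

x^4*y^2*z - x^5*y - x^3*y^3 - x^4*z - 3*x^2*y^2*z + 6*x^3*y + 2*x*y^3 + 3*x^2*z + y^2*z - 7*x*y - z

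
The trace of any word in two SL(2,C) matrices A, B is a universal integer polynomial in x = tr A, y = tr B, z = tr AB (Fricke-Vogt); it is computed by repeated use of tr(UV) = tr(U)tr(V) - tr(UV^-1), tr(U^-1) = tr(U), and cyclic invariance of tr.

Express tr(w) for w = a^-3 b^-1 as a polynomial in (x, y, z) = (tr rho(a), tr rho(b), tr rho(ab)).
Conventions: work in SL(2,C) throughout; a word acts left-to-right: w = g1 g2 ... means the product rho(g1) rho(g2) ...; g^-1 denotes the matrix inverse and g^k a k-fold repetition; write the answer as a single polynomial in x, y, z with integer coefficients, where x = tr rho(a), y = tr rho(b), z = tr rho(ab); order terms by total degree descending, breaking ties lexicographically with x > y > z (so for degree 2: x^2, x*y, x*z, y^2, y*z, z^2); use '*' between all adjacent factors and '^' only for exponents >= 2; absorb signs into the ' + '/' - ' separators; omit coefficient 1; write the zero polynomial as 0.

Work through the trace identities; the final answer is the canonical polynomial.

x^2*z - x*y - z

next, trace(a^-1) = trace(a) = x
next, trace(a^-1 b) = trace(b) * trace(a) - trace(b a) = x*y - z
and trace(a^-1 b^-1) = trace(a^-1) * trace(b) - trace(a^-1 b) = z
trace(b^-1 a^-2) = trace(a^-1 b^-1) * trace(a) - trace(a^-1 b^-1 a) = x*z - y
next, trace(a^-3 b^-1) = trace(b^-1 a^-2) * trace(a) - trace(b^-1 a^-1) = x^2*z - x*y - z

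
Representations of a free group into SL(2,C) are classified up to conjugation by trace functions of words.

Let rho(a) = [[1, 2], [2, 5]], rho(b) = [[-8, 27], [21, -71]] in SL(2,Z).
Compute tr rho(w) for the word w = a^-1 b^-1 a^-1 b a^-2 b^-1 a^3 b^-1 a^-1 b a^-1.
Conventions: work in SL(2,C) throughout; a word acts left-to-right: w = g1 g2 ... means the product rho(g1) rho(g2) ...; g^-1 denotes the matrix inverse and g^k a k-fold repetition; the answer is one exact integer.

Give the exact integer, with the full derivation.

rho(a^-1) = [[5, -2], [-2, 1]]
... * rho(b^-1) = [[-71, -27], [-21, -8]]  ->  [[-313, -119], [121, 46]]
... * rho(a^-1) = [[5, -2], [-2, 1]]  ->  [[-1327, 507], [513, -196]]
... * rho(b) = [[-8, 27], [21, -71]]  ->  [[21263, -71826], [-8220, 27767]]
... * rho(a^-1) = [[5, -2], [-2, 1]]  ->  [[249967, -114352], [-96634, 44207]]
... * rho(a^-1) = [[5, -2], [-2, 1]]  ->  [[1478539, -614286], [-571584, 237475]]
... * rho(b^-1) = [[-71, -27], [-21, -8]]  ->  [[-92076263, -35006265], [35595489, 13532968]]
... * rho(a) = [[1, 2], [2, 5]]  ->  [[-162088793, -359183851], [62661425, 138855818]]
... * rho(a) = [[1, 2], [2, 5]]  ->  [[-880456495, -2120096841], [340373061, 819601940]]
... * rho(a) = [[1, 2], [2, 5]]  ->  [[-5120650177, -12361397195], [1979576941, 4778755822]]
... * rho(b^-1) = [[-71, -27], [-21, -8]]  ->  [[623155503662, 237148732339], [-240903835073, -91678623983]]
... * rho(a^-1) = [[5, -2], [-2, 1]]  ->  [[2641480053632, -1009162274985], [-1021161927399, 390129046163]]
... * rho(b) = [[-8, 27], [21, -71]]  ->  [[-42324248203741, 142970482971999], [16362005388615, -55270534317346]]
... * rho(a^-1) = [[5, -2], [-2, 1]]  ->  [[-497562206962703, 227618979379481], [192351095577767, -87994545094576]]
tr = -497562206962703 + -87994545094576 = -585556752057279

-585556752057279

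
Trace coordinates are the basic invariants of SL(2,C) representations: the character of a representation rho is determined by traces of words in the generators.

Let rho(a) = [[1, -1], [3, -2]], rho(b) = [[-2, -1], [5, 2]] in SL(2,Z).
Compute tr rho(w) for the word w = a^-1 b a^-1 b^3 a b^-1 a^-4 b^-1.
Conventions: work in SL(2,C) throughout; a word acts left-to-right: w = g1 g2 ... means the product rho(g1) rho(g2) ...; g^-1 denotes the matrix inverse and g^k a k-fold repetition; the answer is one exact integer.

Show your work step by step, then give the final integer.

rho(a^-1) = [[-2, 1], [-3, 1]]
... * rho(b) = [[-2, -1], [5, 2]]  ->  [[9, 4], [11, 5]]
... * rho(a^-1) = [[-2, 1], [-3, 1]]  ->  [[-30, 13], [-37, 16]]
... * rho(b) = [[-2, -1], [5, 2]]  ->  [[125, 56], [154, 69]]
... * rho(b) = [[-2, -1], [5, 2]]  ->  [[30, -13], [37, -16]]
... * rho(b) = [[-2, -1], [5, 2]]  ->  [[-125, -56], [-154, -69]]
... * rho(a) = [[1, -1], [3, -2]]  ->  [[-293, 237], [-361, 292]]
... * rho(b^-1) = [[2, 1], [-5, -2]]  ->  [[-1771, -767], [-2182, -945]]
... * rho(a^-1) = [[-2, 1], [-3, 1]]  ->  [[5843, -2538], [7199, -3127]]
... * rho(a^-1) = [[-2, 1], [-3, 1]]  ->  [[-4072, 3305], [-5017, 4072]]
... * rho(a^-1) = [[-2, 1], [-3, 1]]  ->  [[-1771, -767], [-2182, -945]]
... * rho(a^-1) = [[-2, 1], [-3, 1]]  ->  [[5843, -2538], [7199, -3127]]
... * rho(b^-1) = [[2, 1], [-5, -2]]  ->  [[24376, 10919], [30033, 13453]]
tr = 24376 + 13453 = 37829

37829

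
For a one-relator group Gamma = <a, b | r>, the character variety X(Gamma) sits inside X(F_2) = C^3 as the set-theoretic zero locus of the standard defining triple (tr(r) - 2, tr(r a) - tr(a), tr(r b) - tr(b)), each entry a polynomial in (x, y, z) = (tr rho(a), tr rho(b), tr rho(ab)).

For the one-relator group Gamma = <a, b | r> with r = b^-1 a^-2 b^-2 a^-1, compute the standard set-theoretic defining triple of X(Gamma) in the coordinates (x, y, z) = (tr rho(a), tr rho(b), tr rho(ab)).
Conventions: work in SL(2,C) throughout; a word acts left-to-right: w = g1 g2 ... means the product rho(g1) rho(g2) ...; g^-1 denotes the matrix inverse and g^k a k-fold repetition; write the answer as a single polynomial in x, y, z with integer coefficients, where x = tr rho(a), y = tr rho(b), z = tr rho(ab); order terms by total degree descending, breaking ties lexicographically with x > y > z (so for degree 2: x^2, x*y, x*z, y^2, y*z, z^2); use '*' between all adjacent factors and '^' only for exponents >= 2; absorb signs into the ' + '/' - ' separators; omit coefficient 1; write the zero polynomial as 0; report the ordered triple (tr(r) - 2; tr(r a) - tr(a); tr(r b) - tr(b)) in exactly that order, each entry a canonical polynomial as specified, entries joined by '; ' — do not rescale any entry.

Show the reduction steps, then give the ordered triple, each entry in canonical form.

x*y*z^2 - x^2*z - y^2*z + z - 2; x*y^2*z - x^2*y - y^3 - x*z - x + 3*y; x^2*y*z - x^3 - x*y^2 - y*z + 3*x - y

and trace(a^-1) = trace(a) = x
next, trace(a^-2) = trace(a^-1) * trace(a) - trace(1)   [inverse elimination on a] = x^2 - 2
trace(b a^-1) = trace(b) * trace(a) - trace(b a)   [inverse elimination on a] = x*y - z
trace(a^-2 b) = trace(b a^-1) * trace(a) - trace(b)   [inverse elimination on a] = x^2*y - x*z - y
trace(a^-1 b^-1 a^-1) = trace(a^-2) * trace(b) - trace(a^-2 b)   [inverse elimination on b] = x*z - y
next, trace(b^2) = trace(b) * trace(b) - trace(1)   [square of b] = y^2 - 2
trace(b^2 a) = trace(b) * trace(a b) - trace(a)   [square of b] = y*z - x
trace(b a^-1 b) = trace(b^2) * trace(a) - trace(b^2 a)   [inverse elimination on a] = x*y^2 - y*z - x
trace(b a b a) = trace(a b) * trace(a b) - trace(1)   [split at a repeated a] = z^2 - 2
trace(b a^-1 b a) = trace(b a b) * trace(a) - trace(b a b a)   [inverse elimination on a] = x*y*z - x^2 - z^2 + 2
trace(a^-1 b a^-1 b) = trace(b a^-1 b) * trace(a) - trace(b a^-1 b a)   [inverse elimination on a] = x^2*y^2 - 2*x*y*z + z^2 - 2
trace(a^-1 b^-1 a^-1 b) = trace(a^-1 b a^-1) * trace(b) - trace(a^-1 b a^-1 b)   [inverse elimination on b] = x*y*z - y^2 - z^2 + 2
next, trace(a^-1 b^-1 a^-1 b^-1) = trace(a^-1 b^-1 a^-1) * trace(b) - trace(a^-1 b^-1 a^-1 b)   [inverse elimination on b] = z^2 - 2
next, trace(a^-1 b^-1 a^-2 b^-1) = trace(a^-1 b^-1 a^-1 b^-1) * trace(a) - trace(a^-1 b^-1 a^-1 b^-1 a)   [inverse elimination on a] = x*z^2 - y*z - x
trace(a^-1 b^-1 a^-2) = trace(a^-1 b^-1 a^-1) * trace(a) - trace(a^-1 b^-1)   [inverse elimination on a] = x^2*z - x*y - z
trace(b^-1 a^-2 b^-2 a^-1) = trace(a^-1 b^-1 a^-2 b^-1) * trace(b) - trace(a^-1 b^-1 a^-2)   [inverse elimination on b] = x*y*z^2 - x^2*z - y^2*z + z
next, trace(b^-2 a^-2) = trace(a^-1 b^-2) * trace(a) - trace(a^-1 b^-2 a)   [inverse elimination on a] = x*y*z - x^2 - y^2 + 2
and trace(b^-1 a^-2 b^-2) = trace(b^-2 a^-2) * trace(b) - trace(b^-2 a^-2 b)   [inverse elimination on b] = x*y^2*z - x^2*y - y^3 - x*z + 3*y
trace(a^-2 b^-2 a^-1) = trace(b^-2 a^-2) * trace(a) - trace(b^-2 a^-1)  (eliminate a^-1) = x^2*y*z - x^3 - x*y^2 - y*z + 3*x
assemble the triple (trace(r) - 2; trace(r a) - x; trace(r b) - y)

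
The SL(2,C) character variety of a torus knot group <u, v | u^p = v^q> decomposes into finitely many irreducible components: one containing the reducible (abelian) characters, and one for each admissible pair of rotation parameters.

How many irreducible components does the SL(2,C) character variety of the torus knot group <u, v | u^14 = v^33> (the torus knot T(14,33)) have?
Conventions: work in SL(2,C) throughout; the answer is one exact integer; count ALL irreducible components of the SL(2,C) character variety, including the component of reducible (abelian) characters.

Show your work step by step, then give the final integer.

209

In the torus knot group T(14,33), u^14 = v^33 is central, so an irreducible representation sends it to +I or -I (Schur).
So on each irreducible component the traces are pinned: tr(u) = 2*cos(pi*alpha/14) with 1 <= alpha <= 13, tr(v) = 2*cos(pi*beta/33) with 1 <= beta <= 32.
Consistency of u^14 = (-1)^alpha I with v^33 = (-1)^beta I forces alpha = beta (mod 2).
count pairs: odd alpha (7 choices) x odd beta (16), plus even alpha (6) x even beta (16): 7*16 + 6*16 = 208.
Total: 208 irreducible-character components + 1 reducible (abelian) component = 209.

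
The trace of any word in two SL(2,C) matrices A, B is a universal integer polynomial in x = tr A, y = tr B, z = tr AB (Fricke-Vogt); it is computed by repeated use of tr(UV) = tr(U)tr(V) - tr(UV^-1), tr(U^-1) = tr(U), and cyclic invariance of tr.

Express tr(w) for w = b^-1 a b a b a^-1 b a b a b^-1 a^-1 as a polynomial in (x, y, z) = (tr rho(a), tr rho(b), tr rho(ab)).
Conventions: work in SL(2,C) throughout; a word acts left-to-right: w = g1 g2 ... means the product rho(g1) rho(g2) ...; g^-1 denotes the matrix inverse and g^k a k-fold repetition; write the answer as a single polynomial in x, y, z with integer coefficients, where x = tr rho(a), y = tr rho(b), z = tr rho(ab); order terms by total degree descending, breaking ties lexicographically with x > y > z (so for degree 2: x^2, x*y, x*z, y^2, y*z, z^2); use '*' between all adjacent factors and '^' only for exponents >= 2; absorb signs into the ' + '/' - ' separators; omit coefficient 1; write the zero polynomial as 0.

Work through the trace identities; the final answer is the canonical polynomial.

x^2*y^2*z^4 - 2*x^3*y*z^3 - x*y^3*z^3 - 2*x*y*z^5 + x^4*z^2 + x^2*y^2*z^2 + 2*x^2*z^4 + y^2*z^4 + z^6 + 6*x*y*z^3 - 6*x^2*z^2 - 2*y^2*z^2 - 6*z^4 + 9*z^2 - 2

trace(a b a b) = trace(a b) * trace(a b) - trace(1) = z^2 - 2
next, trace(a b a b a b) = trace(a b) * trace(a b a b) - trace(a^-1 b^-1) = z^3 - 3*z
trace(b a b) = trace(b) * trace(a b) - trace(a) = y*z - x
trace(a b a b a) = trace(a) * trace(b a b a) - trace(b a b) = x*z^2 - y*z - x
next, trace(b a b^2 a b a) = trace(b) * trace(a b a b a b) - trace(a b a b a) = y*z^3 - x*z^2 - 2*y*z + x
and trace(a b a) = trace(a) * trace(b a) - trace(b) = x*z - y
and trace(a b^2 a b) = trace(b) * trace(a b a b) - trace(a b a) = y*z^2 - x*z - y
trace(b^2) = trace(b) * trace(b) - trace(1) = y^2 - 2
trace(a b^2 a) = trace(a) * trace(b^2 a) - trace(b^2) = x*y*z - x^2 - y^2 + 2
trace(b a b^2 a b) = trace(b) * trace(a b^2 a b) - trace(a b^2 a) = y^2*z^2 - 2*x*y*z + x^2 - 2
trace(a b a b^2 a b a) = trace(a) * trace(b a b^2 a b a) - trace(b a b^2 a b) = x*y*z^3 - x^2*z^2 - y^2*z^2 + 2
trace(a b a b a b a b) = trace(b a b a b a) * trace(b a) - trace(a b a b) = z^4 - 4*z^2 + 2
and trace(a b a b a b a) = trace(a) * trace(b a b a b a) - trace(b a b a b) = x*z^3 - y*z^2 - 2*x*z + y
next, trace(a b a b^2 a b a b) = trace(b) * trace(a b a b a b a b) - trace(a b a b a b a) = y*z^4 - x*z^3 - 3*y*z^2 + 2*x*z + y
trace(a b a b^2 a b a b^-1) = trace(a b a b^2 a b a) * trace(b) - trace(a b a b^2 a b a b) = x*y^2*z^3 - x^2*y*z^2 - y^3*z^2 - y*z^4 + x*z^3 + 3*y*z^2 - 2*x*z + y
trace(b^-1 a b a b^2 a b a b^-1) = trace(a b a b^2 a b a b^-1) * trace(b) - trace(a b a b^2 a b a) = x*y^3*z^3 - x^2*y^2*z^2 - y^4*z^2 - y^2*z^4 + x^2*z^2 + 4*y^2*z^2 - 2*x*y*z + y^2 - 2
trace(a b a b^2 a b a^2) = trace(a) * trace(b a b^2 a b a^2) - trace(b a b^2 a b a) = x^2*y*z^3 - x^3*z^2 - x*y^2*z^2 - y*z^3 + x*z^2 + 2*y*z + x
and trace(a^2 b a) = trace(a) * trace(a b a) - trace(a b) = x^2*z - x*y - z
trace(a b a b^2 a) = trace(b) * trace(a^2 b a b) - trace(a^2 b a) = x*y*z^2 - x^2*z - y^2*z + z
trace(b a b a b^2 a b) = trace(b) * trace(a b a b^2 a b) - trace(a b a b^2 a) = y^2*z^3 - 2*x*y*z^2 + x^2*z - y^2*z + x*y - z
and trace(a b a b^2 a b a^2 b) = trace(a) * trace(b a b a b^2 a b a) - trace(b a b a b^2 a b) = x*y*z^4 - x^2*z^3 - y^2*z^3 - x*y*z^2 + x^2*z + y^2*z + z
trace(a b^-1 a b a b^2 a b a) = trace(a b a b^2 a b a^2) * trace(b) - trace(a b a b^2 a b a^2 b) = x^2*y^2*z^3 - x^3*y*z^2 - x*y^3*z^2 - x*y*z^4 + x^2*z^3 + 2*x*y*z^2 - x^2*z + y^2*z + x*y - z
and trace(a b a b a^2 b a b) = trace(a) * trace(b a b a b a b a) - trace(b a b a b a b) = x*z^4 - y*z^3 - 3*x*z^2 + 2*y*z + x
trace(b a b a^2 b) = trace(b) * trace(a b a^2 b) - trace(a b a^2) = x*y*z^2 - x^2*z - y^2*z + z
trace(a b a b a^2 b a) = trace(a) * trace(b a b a^2 b a) - trace(b a b a^2 b) = x^2*z^3 - 2*x*y*z^2 - x^2*z + y^2*z + x*y - z
next, trace(a b a b^2 a b a b a) = trace(b) * trace(a b a b a^2 b a b) - trace(a b a b a^2 b a) = x*y*z^4 - x^2*z^3 - y^2*z^3 - x*y*z^2 + x^2*z + y^2*z + z
next, trace(a b a b a b a b a b) = trace(a b a b a b a b) * trace(a b) - trace(b a b a b a) = z^5 - 5*z^3 + 5*z
trace(a b a b^2 a b a b a b) = trace(b) * trace(a b a b a b a b a b) - trace(a b a b a b a b a) = y*z^5 - x*z^4 - 4*y*z^3 + 3*x*z^2 + 3*y*z - x
and trace(a b^-1 a b a b^2 a b a b) = trace(a b a b^2 a b a b a) * trace(b) - trace(a b a b^2 a b a b a b) = x*y^2*z^4 - x^2*y*z^3 - y^3*z^3 - y*z^5 - x*y^2*z^2 + x*z^4 + x^2*y*z + y^3*z + 4*y*z^3 - 3*x*z^2 - 2*y*z + x
next, trace(b^-1 a b a b^2 a b a b^-1 a) = trace(a b^-1 a b a b^2 a b a) * trace(b) - trace(a b^-1 a b a b^2 a b a b) = x^2*y^3*z^3 - x^3*y^2*z^2 - x*y^4*z^2 - 2*x*y^2*z^4 + 2*x^2*y*z^3 + y^3*z^3 + y*z^5 + 3*x*y^2*z^2 - x*z^4 - 2*x^2*y*z - 4*y*z^3 + x*y^2 + 3*x*z^2 + y*z - x
trace(b a b a b^-1 a^-1 b^-1 a b a b) = trace(b^-1 a b a b^2 a b a b^-1) * trace(a) - trace(b^-1 a b a b^2 a b a b^-1 a) = x*y^2*z^4 - 2*x^2*y*z^3 - y^3*z^3 - y*z^5 + x^3*z^2 + x*y^2*z^2 + x*z^4 + 4*y*z^3 - 3*x*z^2 - y*z - x
trace(a b a b a b a b a b a) = trace(a) * trace(b a b a b a b a b a) - trace(b a b a b a b a b) = x*z^5 - y*z^4 - 4*x*z^3 + 3*y*z^2 + 3*x*z - y
trace(a b a b a b a b a b a b) = trace(a b) * trace(a b a b a b a b a b) - trace(a^-1 b^-1 a^-1 b^-1 a^-1 b^-1 a^-1 b^-1) = z^6 - 6*z^4 + 9*z^2 - 2
next, trace(b^-1 a b a b a b a b a b a) = trace(a b a b a b a b a b a) * trace(b) - trace(a b a b a b a b a b a b) = x*y*z^5 - y^2*z^4 - z^6 - 4*x*y*z^3 + 3*y^2*z^2 + 6*z^4 + 3*x*y*z - y^2 - 9*z^2 + 2
trace(a^-1 b^-1 a b a b a b a b a b) = trace(b^-1 a b a b a b a b a b) * trace(a) - trace(b^-1 a b a b a b a b a b a) = -x*y*z^5 + x^2*z^4 + y^2*z^4 + z^6 + 3*x*y*z^3 - 3*x^2*z^2 - 3*y^2*z^2 - 6*z^4 - x*y*z + x^2 + y^2 + 9*z^2 - 2
trace(b a b a b^-1 a^-1 b^-1 a b a b a) = trace(a^-1 b^-1 a b a b a b a b a) * trace(b) - trace(a^-1 b^-1 a b a b a b a b a b) = x*y*z^5 - x^2*z^4 - y^2*z^4 - z^6 - 2*x*y*z^3 + 3*x^2*z^2 + 2*y^2*z^2 + 6*z^4 - x*y*z - x^2 - 9*z^2 + 2
trace(b^-1 a b a b a^-1 b a b a b^-1 a^-1) = trace(b a b a b^-1 a^-1 b^-1 a b a b) * trace(a) - trace(b a b a b^-1 a^-1 b^-1 a b a b a) = x^2*y^2*z^4 - 2*x^3*y*z^3 - x*y^3*z^3 - 2*x*y*z^5 + x^4*z^2 + x^2*y^2*z^2 + 2*x^2*z^4 + y^2*z^4 + z^6 + 6*x*y*z^3 - 6*x^2*z^2 - 2*y^2*z^2 - 6*z^4 + 9*z^2 - 2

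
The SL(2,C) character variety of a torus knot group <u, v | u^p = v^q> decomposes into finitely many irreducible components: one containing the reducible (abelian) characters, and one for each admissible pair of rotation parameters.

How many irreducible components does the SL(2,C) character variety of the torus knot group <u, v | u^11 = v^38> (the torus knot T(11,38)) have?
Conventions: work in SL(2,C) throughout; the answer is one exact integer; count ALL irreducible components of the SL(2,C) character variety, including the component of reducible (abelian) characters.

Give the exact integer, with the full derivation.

186

Gamma = < u, v | u^11 = v^38 > (torus knot T(11,38)); the central element u^11 = v^38 acts as +I or -I in any irreducible SL(2,C) representation.
So on each irreducible component the traces are pinned: tr(u) = 2*cos(pi*alpha/11) with 1 <= alpha <= 10, tr(v) = 2*cos(pi*beta/38) with 1 <= beta <= 37.
The two central values (-1)^alpha I and (-1)^beta I must be the same matrix, so alpha and beta share a parity.
Enumerate parity-matched pairs: 5*19 odd-odd plus 5*18 even-even gives 185.
That is 185 components of irreducible characters, and with the reducible (abelian) component the total is 186.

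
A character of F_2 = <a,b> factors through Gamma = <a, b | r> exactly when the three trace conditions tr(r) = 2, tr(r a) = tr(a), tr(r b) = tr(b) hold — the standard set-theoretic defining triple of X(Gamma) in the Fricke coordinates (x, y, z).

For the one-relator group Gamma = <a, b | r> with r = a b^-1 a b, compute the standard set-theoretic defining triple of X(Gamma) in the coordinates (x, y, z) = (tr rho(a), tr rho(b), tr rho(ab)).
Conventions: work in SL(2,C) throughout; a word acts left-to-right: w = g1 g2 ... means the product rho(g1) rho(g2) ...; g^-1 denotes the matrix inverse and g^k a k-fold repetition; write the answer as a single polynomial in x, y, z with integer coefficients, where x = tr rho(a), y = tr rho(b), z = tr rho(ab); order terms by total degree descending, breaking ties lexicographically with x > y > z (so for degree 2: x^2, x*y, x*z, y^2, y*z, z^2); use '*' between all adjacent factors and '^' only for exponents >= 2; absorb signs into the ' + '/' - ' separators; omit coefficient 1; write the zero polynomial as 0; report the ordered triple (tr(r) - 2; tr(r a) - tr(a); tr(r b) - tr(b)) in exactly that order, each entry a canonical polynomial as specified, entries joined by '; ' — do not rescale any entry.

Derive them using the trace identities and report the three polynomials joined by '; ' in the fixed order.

x*y*z - y^2 - z^2; x^2*y*z - x*y^2 - x*z^2; x*y^2*z - x^2*y - y^3 - y*z^2 + x*z + 2*y

trace(a b a) = trace(a) trace(b a) - trace(b)   [square of a] = x*z - y
trace(a b a b) = trace(b a) trace(b a) - trace(1)   [split at a repeated b] = z^2 - 2
next, trace(a b^-1 a b) = trace(a b a) trace(b) - trace(a b a b)   [inverse elimination on b] = x*y*z - y^2 - z^2 + 2
next, trace(a b a^2) = trace(a) trace(b a^2) - trace(b a) = x^2*z - x*y - z
trace(b a b) = trace(b) trace(a b) - trace(a) = y*z - x
next, trace(a b a^2 b) = trace(a) trace(b a b a) - trace(b a b) = x*z^2 - y*z - x
trace(a b^-1 a b a) = trace(a b a^2) trace(b) - trace(a b a^2 b) = x^2*y*z - x*y^2 - x*z^2 + x
trace(b^2) = trace(b) trace(b) - trace(1)  (reduce the b square) = y^2 - 2
trace(a b^2 a) = trace(a) trace(b^2 a) - trace(b^2)  (reduce the a square) = x*y*z - x^2 - y^2 + 2
trace(a b^2 a b) = trace(b) trace(a b a b) - trace(a b a)  (reduce the b square) = y*z^2 - x*z - y
and trace(a b^-1 a b^2) = trace(a b^2 a) trace(b) - trace(a b^2 a b)  (eliminate b^-1) = x*y^2*z - x^2*y - y^3 - y*z^2 + x*z + 3*y
assemble the triple (trace(r) - 2; trace(r a) - x; trace(r b) - y)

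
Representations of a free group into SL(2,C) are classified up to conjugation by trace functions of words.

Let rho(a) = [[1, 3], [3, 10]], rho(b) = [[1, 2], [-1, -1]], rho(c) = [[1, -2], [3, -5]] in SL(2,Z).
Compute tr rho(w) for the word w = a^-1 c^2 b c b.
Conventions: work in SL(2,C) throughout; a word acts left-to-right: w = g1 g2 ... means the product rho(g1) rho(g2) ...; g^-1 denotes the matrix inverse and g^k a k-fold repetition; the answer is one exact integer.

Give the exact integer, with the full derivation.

rho(a^-1) = [[10, -3], [-3, 1]]
... * rho(c) = [[1, -2], [3, -5]]  ->  [[1, -5], [0, 1]]
... * rho(c) = [[1, -2], [3, -5]]  ->  [[-14, 23], [3, -5]]
... * rho(b) = [[1, 2], [-1, -1]]  ->  [[-37, -51], [8, 11]]
... * rho(c) = [[1, -2], [3, -5]]  ->  [[-190, 329], [41, -71]]
... * rho(b) = [[1, 2], [-1, -1]]  ->  [[-519, -709], [112, 153]]
tr = -519 + 153 = -366

-366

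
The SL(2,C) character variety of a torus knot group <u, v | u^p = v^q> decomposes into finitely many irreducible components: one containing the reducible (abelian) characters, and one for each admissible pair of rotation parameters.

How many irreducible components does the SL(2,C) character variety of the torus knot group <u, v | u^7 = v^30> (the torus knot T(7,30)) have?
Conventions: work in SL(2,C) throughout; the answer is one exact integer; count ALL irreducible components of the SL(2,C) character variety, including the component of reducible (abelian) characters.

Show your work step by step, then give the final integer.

In the torus knot group T(7,30), u^7 = v^30 is central, so an irreducible representation sends it to +I or -I (Schur).
This locks tr(u) to 2*cos(pi*alpha/7), alpha in 1..6, and tr(v) to 2*cos(pi*beta/30), beta in 1..29, on each component of irreducible characters.
u^7 = (-1)^alpha I and v^30 = (-1)^beta I must agree, so alpha and beta have equal parity.
count pairs: odd alpha (3 choices) x odd beta (15), plus even alpha (3) x even beta (14): 3*15 + 3*14 = 87.
That is 87 components of irreducible characters, and with the reducible (abelian) component the total is 88.

88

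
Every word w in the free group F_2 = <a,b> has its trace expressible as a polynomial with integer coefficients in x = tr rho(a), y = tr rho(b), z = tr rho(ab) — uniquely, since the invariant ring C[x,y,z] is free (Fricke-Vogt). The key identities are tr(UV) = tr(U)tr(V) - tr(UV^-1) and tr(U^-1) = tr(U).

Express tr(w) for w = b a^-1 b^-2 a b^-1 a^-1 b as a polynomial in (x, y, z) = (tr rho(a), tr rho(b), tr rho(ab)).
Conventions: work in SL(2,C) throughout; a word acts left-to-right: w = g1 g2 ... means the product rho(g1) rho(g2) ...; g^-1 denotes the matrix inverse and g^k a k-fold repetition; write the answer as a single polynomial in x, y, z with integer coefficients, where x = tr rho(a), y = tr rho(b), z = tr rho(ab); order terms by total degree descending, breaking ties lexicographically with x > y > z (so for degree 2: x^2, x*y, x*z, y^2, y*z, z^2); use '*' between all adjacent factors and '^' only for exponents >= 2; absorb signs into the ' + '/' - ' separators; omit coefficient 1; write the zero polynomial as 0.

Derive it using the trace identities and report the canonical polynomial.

x^2*y^4*z - x^3*y^3 - x*y^5 - 2*x*y^3*z^2 + y^4*z + y^2*z^3 + x^3*y + 5*x*y^3 + x*y*z^2 - 4*y^2*z - 4*x*y + z

trace(a b a) = trace(a) trace(b a) - trace(b)  (reduce the a square) = x*z - y
so trace(a b a b) = trace(a b) trace(a b) - trace(1)  (split on a) = z^2 - 2
so trace(b^-1 a b a) = trace(a b a) trace(b) - trace(a b a b)  (eliminate b^-1) = x*y*z - y^2 - z^2 + 2
so trace(a b a^-1 b^-1) = trace(b^-1 a b) trace(a) - trace(b^-1 a b a)  (eliminate a^-1) = -x*y*z + x^2 + y^2 + z^2 - 2
trace(b a^-1 b^-2 a) = trace(a b a^-1 b^-1) trace(b) - trace(a b a^-1)  (eliminate b^-1) = -x*y^2*z + x^2*y + y^3 + y*z^2 - 3*y
trace(a^3 b) = trace(a) trace(a b a) - trace(a b)  (reduce the a square) = x^2*z - x*y - z
so trace(a^2) = trace(a) trace(a) - trace(1)  (reduce the a square) = x^2 - 2
reduce: trace(a^3) = trace(a) trace(a^2) - trace(a)  (reduce the a square) = x^3 - 3*x
reduce: trace(a b^2 a^2) = trace(b) trace(a^3 b) - trace(a^3)  (reduce the b square) = x^2*y*z - x^3 - x*y^2 - y*z + 3*x
reduce: trace(b a b) = trace(b) trace(a b) - trace(a)  (reduce the b square) = y*z - x
reduce: trace(a^2 b a b) = trace(a) trace(b a b a) - trace(b a b)  (reduce the a square) = x*z^2 - y*z - x
trace(a b^2 a^2 b) = trace(b) trace(a^2 b a b) - trace(a^2 b a)  (reduce the b square) = x*y*z^2 - x^2*z - y^2*z + z
trace(a b^-1 a b^2 a) = trace(a b^2 a^2) trace(b) - trace(a b^2 a^2 b)  (eliminate b^-1) = x^2*y^2*z - x^3*y - x*y^3 - x*y*z^2 + x^2*z + 3*x*y - z
reduce: trace(b^2 a b a) = trace(b) trace(a b a b) - trace(a b a)  (reduce the b square) = y*z^2 - x*z - y
reduce: trace(b^2 a b) = trace(b) trace(b a b) - trace(b a)  (reduce the b square) = y^2*z - x*y - z
reduce: trace(a b^2 a b a) = trace(a) trace(b^2 a b a) - trace(b^2 a b)  (reduce the a square) = x*y*z^2 - x^2*z - y^2*z + z
reduce: trace(a b a b a b) = trace(a b) trace(a b a b) - trace(a^-1 b^-1)  (split on a) = z^3 - 3*z
reduce: trace(a b^2 a b a b) = trace(b) trace(a b a b a b) - trace(a b a b a)  (reduce the b square) = y*z^3 - x*z^2 - 2*y*z + x
reduce: trace(a b^-1 a b^2 a b) = trace(a b^2 a b a) trace(b) - trace(a b^2 a b a b)  (eliminate b^-1) = x*y^2*z^2 - x^2*y*z - y^3*z - y*z^3 + x*z^2 + 3*y*z - x
trace(b^-1 a b^-1 a b^2 a) = trace(a b^-1 a b^2 a) trace(b) - trace(a b^-1 a b^2 a b)  (eliminate b^-1) = x^2*y^3*z - x^3*y^2 - x*y^4 - 2*x*y^2*z^2 + 2*x^2*y*z + y^3*z + y*z^3 + 3*x*y^2 - x*z^2 - 4*y*z + x
so trace(b^-1 a b^-1 a b^2 a^-1) = trace(b^-1 a b^-1 a b^2) trace(a) - trace(b^-1 a b^-1 a b^2 a)  (eliminate a^-1) = -x^2*y^3*z + x^3*y^2 + x*y^4 + 2*x*y^2*z^2 - x^2*y*z - y^3*z - y*z^3 - 4*x*y^2 + 4*y*z + x
reduce: trace(b^2 a^-1 b^-2 a b^-1 a) = trace(b^-1 a b^-1 a b^2 a^-1) trace(b) - trace(b^-1 a b^-1 a b^2 a^-1 b)  (eliminate b^-1) = -x^2*y^4*z + x^3*y^3 + x*y^5 + 2*x*y^3*z^2 - x^2*y^2*z - y^4*z - y^2*z^3 - 4*x*y^3 + 4*y^2*z + x*y - z
trace(b a^-1 b^-2 a b^-1 a^-1 b) = trace(b^2 a^-1 b^-2 a b^-1) trace(a) - trace(b^2 a^-1 b^-2 a b^-1 a)  (eliminate a^-1) = x^2*y^4*z - x^3*y^3 - x*y^5 - 2*x*y^3*z^2 + y^4*z + y^2*z^3 + x^3*y + 5*x*y^3 + x*y*z^2 - 4*y^2*z - 4*x*y + z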